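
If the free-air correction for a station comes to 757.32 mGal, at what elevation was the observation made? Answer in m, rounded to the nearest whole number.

h = 757.32 / 0.3086 = 2454.05 m

2454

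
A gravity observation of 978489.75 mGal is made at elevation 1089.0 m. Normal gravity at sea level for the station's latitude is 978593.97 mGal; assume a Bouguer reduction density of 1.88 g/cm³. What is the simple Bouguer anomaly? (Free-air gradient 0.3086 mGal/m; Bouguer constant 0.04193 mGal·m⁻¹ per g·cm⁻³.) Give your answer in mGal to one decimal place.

Free-air correction = 0.3086 × 1089.0 = 336.07 mGal
Free-air anomaly = 978489.75 − 978593.97 + (336.07) = 231.85 mGal
Bouguer slab correction = 0.04193 × 1.88 × 1089.0 = 85.84 mGal
Simple Bouguer anomaly = 231.85 − (85.84) = 146.01 mGal

146.0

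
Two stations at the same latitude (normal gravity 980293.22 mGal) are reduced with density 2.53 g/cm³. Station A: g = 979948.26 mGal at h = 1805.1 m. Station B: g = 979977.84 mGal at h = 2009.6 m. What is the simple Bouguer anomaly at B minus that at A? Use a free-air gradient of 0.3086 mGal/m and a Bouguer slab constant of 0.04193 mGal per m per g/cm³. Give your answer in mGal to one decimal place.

71.0

Δg_SB(A) = 979948.26 − 980293.22 + 0.3086×1805.1 − 0.04193×2.53×1805.1 = 20.60 mGal
Δg_SB(B) = 979977.84 − 980293.22 + 0.3086×2009.6 − 0.04193×2.53×2009.6 = 91.60 mGal
Difference = 91.60 − (20.60) = 71.00 mGal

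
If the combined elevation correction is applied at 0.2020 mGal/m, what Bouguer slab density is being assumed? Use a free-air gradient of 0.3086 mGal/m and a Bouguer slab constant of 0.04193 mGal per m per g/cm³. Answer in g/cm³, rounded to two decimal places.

0.2020 = 0.3086 − 0.04193 × ρ
ρ = (0.3086 − 0.2020) / 0.04193 = 2.54 g/cm³

2.54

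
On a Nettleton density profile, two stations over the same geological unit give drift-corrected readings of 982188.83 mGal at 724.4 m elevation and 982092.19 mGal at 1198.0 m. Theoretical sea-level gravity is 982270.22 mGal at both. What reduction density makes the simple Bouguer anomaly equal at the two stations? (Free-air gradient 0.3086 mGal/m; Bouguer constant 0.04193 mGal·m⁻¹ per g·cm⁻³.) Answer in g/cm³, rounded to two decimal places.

Δg_obs = 982092.19 − 982188.83 = -96.64 mGal over Δh = 1198.0 − 724.4 = 473.6 m
Equal Bouguer anomalies ⇒ Δg_obs + (0.3086 − 0.04193ρ)·Δh = 0
0.3086 − 0.04193ρ = −Δg_obs/Δh = 0.20405
ρ = (0.3086 − 0.20405) / 0.04193 = 2.49 g/cm³

2.49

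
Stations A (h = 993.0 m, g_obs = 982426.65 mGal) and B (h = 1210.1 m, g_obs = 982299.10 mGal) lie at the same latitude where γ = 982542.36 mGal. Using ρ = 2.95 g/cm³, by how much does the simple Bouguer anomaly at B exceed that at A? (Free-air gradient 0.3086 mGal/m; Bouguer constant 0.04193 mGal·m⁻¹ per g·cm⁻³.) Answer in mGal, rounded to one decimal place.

Δg_SB(A) = 982426.65 − 982542.36 + 0.3086×993.0 − 0.04193×2.95×993.0 = 67.90 mGal
Δg_SB(B) = 982299.10 − 982542.36 + 0.3086×1210.1 − 0.04193×2.95×1210.1 = -19.50 mGal
Difference = -19.50 − (67.90) = -87.40 mGal

-87.4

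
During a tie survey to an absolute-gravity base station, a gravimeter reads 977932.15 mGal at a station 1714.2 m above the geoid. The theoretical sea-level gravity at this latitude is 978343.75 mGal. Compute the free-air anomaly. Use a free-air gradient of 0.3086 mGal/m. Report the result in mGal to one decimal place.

117.4

Free-air correction = 0.3086 × 1714.2 = 529.00 mGal
Free-air anomaly = 977932.15 − 978343.75 + (529.00) = 117.40 mGal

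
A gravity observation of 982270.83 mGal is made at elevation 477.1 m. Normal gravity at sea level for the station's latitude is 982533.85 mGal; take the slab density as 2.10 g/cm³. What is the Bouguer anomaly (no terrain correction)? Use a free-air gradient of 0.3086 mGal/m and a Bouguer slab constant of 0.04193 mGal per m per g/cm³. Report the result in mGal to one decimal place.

-157.8

Free-air correction = 0.3086 × 477.1 = 147.23 mGal
Free-air anomaly = 982270.83 − 982533.85 + (147.23) = -115.79 mGal
Bouguer slab correction = 0.04193 × 2.10 × 477.1 = 42.01 mGal
Simple Bouguer anomaly = -115.79 − (42.01) = -157.80 mGal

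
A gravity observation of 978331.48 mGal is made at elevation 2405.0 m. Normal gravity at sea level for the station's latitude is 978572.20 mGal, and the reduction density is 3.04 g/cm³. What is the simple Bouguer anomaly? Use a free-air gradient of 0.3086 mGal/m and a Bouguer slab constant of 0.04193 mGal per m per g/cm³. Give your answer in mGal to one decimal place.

194.9

Free-air correction = 0.3086 × 2405.0 = 742.18 mGal
Free-air anomaly = 978331.48 − 978572.20 + (742.18) = 501.46 mGal
Bouguer slab correction = 0.04193 × 3.04 × 2405.0 = 306.56 mGal
Simple Bouguer anomaly = 501.46 − (306.56) = 194.90 mGal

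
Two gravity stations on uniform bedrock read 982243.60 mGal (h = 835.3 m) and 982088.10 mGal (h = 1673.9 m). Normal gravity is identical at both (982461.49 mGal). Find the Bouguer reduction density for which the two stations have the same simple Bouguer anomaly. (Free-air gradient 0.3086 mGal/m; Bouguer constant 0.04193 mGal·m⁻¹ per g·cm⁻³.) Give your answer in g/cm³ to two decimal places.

2.94

Δg_obs = 982088.10 − 982243.60 = -155.50 mGal over Δh = 1673.9 − 835.3 = 838.6 m
Equal Bouguer anomalies ⇒ Δg_obs + (0.3086 − 0.04193ρ)·Δh = 0
0.3086 − 0.04193ρ = −Δg_obs/Δh = 0.18543
ρ = (0.3086 − 0.18543) / 0.04193 = 2.94 g/cm³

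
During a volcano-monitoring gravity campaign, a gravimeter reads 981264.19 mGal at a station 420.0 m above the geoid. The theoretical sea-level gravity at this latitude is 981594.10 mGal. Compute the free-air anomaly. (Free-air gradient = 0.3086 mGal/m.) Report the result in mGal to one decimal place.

Free-air correction = 0.3086 × 420.0 = 129.61 mGal
Free-air anomaly = 981264.19 − 981594.10 + (129.61) = -200.30 mGal

-200.3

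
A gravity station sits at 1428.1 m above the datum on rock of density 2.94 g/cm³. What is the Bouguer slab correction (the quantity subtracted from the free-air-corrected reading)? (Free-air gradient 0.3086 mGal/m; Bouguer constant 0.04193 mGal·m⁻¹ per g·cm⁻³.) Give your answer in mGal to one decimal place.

176.0

Bouguer slab correction = 0.04193 × 2.94 × 1428.1 = 176.0 mGal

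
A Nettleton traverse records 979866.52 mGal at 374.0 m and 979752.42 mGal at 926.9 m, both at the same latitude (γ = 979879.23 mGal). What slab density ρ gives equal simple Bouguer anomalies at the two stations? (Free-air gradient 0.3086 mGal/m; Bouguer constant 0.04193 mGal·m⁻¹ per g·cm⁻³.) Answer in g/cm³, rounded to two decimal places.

Δg_obs = 979752.42 − 979866.52 = -114.10 mGal over Δh = 926.9 − 374.0 = 552.9 m
Equal Bouguer anomalies ⇒ Δg_obs + (0.3086 − 0.04193ρ)·Δh = 0
0.3086 − 0.04193ρ = −Δg_obs/Δh = 0.20637
ρ = (0.3086 − 0.20637) / 0.04193 = 2.44 g/cm³

2.44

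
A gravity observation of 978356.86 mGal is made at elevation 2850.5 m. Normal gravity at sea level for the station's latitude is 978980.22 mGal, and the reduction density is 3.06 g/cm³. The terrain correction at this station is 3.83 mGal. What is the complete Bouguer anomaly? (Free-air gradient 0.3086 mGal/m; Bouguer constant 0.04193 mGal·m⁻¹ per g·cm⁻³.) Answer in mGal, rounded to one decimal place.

-105.6

Free-air correction = 0.3086 × 2850.5 = 879.66 mGal
Free-air anomaly = 978356.86 − 978980.22 + (879.66) = 256.30 mGal
Bouguer slab correction = 0.04193 × 3.06 × 2850.5 = 365.74 mGal
Simple Bouguer anomaly = 256.30 − (365.74) = -109.44 mGal
Complete Bouguer anomaly = -109.44 + 3.83 = -105.61 mGal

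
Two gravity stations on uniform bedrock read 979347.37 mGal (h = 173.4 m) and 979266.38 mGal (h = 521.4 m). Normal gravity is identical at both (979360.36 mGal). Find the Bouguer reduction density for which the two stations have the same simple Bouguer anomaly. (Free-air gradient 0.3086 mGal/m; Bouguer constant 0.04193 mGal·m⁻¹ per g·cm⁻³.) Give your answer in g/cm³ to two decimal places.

1.81

Δg_obs = 979266.38 − 979347.37 = -80.99 mGal over Δh = 521.4 − 173.4 = 348.0 m
Equal Bouguer anomalies ⇒ Δg_obs + (0.3086 − 0.04193ρ)·Δh = 0
0.3086 − 0.04193ρ = −Δg_obs/Δh = 0.23273
ρ = (0.3086 − 0.23273) / 0.04193 = 1.81 g/cm³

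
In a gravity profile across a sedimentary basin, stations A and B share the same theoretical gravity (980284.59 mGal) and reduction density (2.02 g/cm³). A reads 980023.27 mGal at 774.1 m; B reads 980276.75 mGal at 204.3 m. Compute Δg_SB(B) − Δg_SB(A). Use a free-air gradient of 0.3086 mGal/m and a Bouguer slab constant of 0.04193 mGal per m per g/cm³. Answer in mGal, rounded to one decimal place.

125.9

Δg_SB(A) = 980023.27 − 980284.59 + 0.3086×774.1 − 0.04193×2.02×774.1 = -88.00 mGal
Δg_SB(B) = 980276.75 − 980284.59 + 0.3086×204.3 − 0.04193×2.02×204.3 = 37.90 mGal
Difference = 37.90 − (-88.00) = 125.90 mGal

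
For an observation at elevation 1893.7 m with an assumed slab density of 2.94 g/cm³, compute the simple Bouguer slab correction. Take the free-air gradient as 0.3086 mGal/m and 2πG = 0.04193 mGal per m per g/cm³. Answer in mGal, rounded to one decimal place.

Bouguer slab correction = 0.04193 × 2.94 × 1893.7 = 233.4 mGal

233.4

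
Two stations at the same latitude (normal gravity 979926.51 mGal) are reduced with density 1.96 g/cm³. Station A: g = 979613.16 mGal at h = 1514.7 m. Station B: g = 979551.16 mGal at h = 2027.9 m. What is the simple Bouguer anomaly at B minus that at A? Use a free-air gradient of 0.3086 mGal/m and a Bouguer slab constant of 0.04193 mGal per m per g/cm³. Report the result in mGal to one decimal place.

54.2

Δg_SB(A) = 979613.16 − 979926.51 + 0.3086×1514.7 − 0.04193×1.96×1514.7 = 29.60 mGal
Δg_SB(B) = 979551.16 − 979926.51 + 0.3086×2027.9 − 0.04193×1.96×2027.9 = 83.80 mGal
Difference = 83.80 − (29.60) = 54.20 mGal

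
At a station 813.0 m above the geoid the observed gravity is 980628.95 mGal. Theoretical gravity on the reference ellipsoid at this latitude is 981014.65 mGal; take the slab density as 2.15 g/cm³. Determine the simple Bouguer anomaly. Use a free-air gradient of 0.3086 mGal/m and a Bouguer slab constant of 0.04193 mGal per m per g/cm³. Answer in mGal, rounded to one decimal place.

Free-air correction = 0.3086 × 813.0 = 250.89 mGal
Free-air anomaly = 980628.95 − 981014.65 + (250.89) = -134.81 mGal
Bouguer slab correction = 0.04193 × 2.15 × 813.0 = 73.29 mGal
Simple Bouguer anomaly = -134.81 − (73.29) = -208.10 mGal

-208.1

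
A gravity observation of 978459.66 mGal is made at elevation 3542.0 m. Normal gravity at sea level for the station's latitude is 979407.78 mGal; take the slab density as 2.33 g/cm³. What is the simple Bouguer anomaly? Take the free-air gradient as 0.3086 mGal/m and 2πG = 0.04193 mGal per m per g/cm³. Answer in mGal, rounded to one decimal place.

Free-air correction = 0.3086 × 3542.0 = 1093.06 mGal
Free-air anomaly = 978459.66 − 979407.78 + (1093.06) = 144.94 mGal
Bouguer slab correction = 0.04193 × 2.33 × 3542.0 = 346.04 mGal
Simple Bouguer anomaly = 144.94 − (346.04) = -201.10 mGal

-201.1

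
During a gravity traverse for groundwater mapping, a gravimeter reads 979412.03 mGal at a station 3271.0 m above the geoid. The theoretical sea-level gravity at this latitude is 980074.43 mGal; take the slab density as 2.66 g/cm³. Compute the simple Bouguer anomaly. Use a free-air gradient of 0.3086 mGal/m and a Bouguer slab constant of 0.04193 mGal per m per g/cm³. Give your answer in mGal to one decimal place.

Free-air correction = 0.3086 × 3271.0 = 1009.43 mGal
Free-air anomaly = 979412.03 − 980074.43 + (1009.43) = 347.03 mGal
Bouguer slab correction = 0.04193 × 2.66 × 3271.0 = 364.83 mGal
Simple Bouguer anomaly = 347.03 − (364.83) = -17.80 mGal

-17.8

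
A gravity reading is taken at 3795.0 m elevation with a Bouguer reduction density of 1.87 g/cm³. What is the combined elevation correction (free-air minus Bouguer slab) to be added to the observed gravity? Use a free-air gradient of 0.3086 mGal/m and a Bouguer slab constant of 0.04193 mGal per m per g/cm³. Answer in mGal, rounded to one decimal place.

873.6

Combined gradient = 0.3086 − 0.04193 × 1.87 = 0.2301909 mGal/m
Combined elevation correction = 0.2301909 × 3795.0 = 873.6 mGal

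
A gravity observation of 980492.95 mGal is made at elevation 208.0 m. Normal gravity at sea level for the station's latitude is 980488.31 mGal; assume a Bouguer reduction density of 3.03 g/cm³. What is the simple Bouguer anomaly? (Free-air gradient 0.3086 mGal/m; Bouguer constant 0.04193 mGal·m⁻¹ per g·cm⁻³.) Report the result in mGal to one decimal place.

Free-air correction = 0.3086 × 208.0 = 64.19 mGal
Free-air anomaly = 980492.95 − 980488.31 + (64.19) = 68.83 mGal
Bouguer slab correction = 0.04193 × 3.03 × 208.0 = 26.43 mGal
Simple Bouguer anomaly = 68.83 − (26.43) = 42.40 mGal

42.4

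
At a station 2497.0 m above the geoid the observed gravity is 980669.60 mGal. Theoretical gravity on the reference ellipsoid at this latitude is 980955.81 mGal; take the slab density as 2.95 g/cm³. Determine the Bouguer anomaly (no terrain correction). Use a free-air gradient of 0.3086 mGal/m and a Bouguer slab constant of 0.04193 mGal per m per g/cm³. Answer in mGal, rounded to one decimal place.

175.5

Free-air correction = 0.3086 × 2497.0 = 770.57 mGal
Free-air anomaly = 980669.60 − 980955.81 + (770.57) = 484.36 mGal
Bouguer slab correction = 0.04193 × 2.95 × 2497.0 = 308.86 mGal
Simple Bouguer anomaly = 484.36 − (308.86) = 175.50 mGal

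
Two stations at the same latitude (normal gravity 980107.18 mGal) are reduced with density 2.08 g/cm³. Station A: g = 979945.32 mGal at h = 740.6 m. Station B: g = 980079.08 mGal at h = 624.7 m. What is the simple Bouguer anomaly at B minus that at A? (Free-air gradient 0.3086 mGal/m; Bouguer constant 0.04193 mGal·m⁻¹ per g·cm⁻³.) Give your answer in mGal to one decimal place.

Δg_SB(A) = 979945.32 − 980107.18 + 0.3086×740.6 − 0.04193×2.08×740.6 = 2.10 mGal
Δg_SB(B) = 980079.08 − 980107.18 + 0.3086×624.7 − 0.04193×2.08×624.7 = 110.20 mGal
Difference = 110.20 − (2.10) = 108.10 mGal

108.1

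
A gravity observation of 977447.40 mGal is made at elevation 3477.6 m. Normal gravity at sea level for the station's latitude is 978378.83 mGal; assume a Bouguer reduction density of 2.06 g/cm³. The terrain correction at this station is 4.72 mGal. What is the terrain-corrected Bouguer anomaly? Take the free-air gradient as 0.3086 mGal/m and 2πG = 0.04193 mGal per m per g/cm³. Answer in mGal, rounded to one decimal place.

-153.9

Free-air correction = 0.3086 × 3477.6 = 1073.19 mGal
Free-air anomaly = 977447.40 − 978378.83 + (1073.19) = 141.76 mGal
Bouguer slab correction = 0.04193 × 2.06 × 3477.6 = 300.38 mGal
Simple Bouguer anomaly = 141.76 − (300.38) = -158.62 mGal
Complete Bouguer anomaly = -158.62 + 4.72 = -153.90 mGal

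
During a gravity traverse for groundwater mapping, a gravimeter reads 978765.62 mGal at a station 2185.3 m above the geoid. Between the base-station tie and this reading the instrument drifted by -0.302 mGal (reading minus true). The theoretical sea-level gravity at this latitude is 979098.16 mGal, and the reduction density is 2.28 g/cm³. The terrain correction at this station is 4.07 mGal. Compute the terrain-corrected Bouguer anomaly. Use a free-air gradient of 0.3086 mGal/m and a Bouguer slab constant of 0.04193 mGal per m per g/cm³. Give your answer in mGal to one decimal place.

137.3

Drift-corrected reading = 978765.62 − (-0.302) = 978765.922 mGal
Free-air correction = 0.3086 × 2185.3 = 674.38 mGal
Free-air anomaly = 978765.922 − 979098.16 + (674.38) = 342.142 mGal
Bouguer slab correction = 0.04193 × 2.28 × 2185.3 = 208.92 mGal
Simple Bouguer anomaly = 342.142 − (208.92) = 133.222 mGal
Complete Bouguer anomaly = 133.222 + 4.07 = 137.292 mGal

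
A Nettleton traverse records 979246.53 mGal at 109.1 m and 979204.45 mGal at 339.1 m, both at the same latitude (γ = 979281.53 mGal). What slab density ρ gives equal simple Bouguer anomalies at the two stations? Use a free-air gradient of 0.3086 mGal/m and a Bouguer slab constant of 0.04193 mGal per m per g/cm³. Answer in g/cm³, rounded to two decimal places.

3.00

Δg_obs = 979204.45 − 979246.53 = -42.08 mGal over Δh = 339.1 − 109.1 = 230.0 m
Equal Bouguer anomalies ⇒ Δg_obs + (0.3086 − 0.04193ρ)·Δh = 0
0.3086 − 0.04193ρ = −Δg_obs/Δh = 0.18296
ρ = (0.3086 − 0.18296) / 0.04193 = 3.00 g/cm³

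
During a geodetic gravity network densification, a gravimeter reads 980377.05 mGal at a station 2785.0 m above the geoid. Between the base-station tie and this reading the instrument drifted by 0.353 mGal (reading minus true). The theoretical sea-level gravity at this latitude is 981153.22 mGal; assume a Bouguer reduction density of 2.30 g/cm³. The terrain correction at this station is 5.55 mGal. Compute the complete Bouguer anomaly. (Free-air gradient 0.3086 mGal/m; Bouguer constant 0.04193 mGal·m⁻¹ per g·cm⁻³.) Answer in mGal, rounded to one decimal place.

-180.1

Drift-corrected reading = 980377.05 − (0.353) = 980376.697 mGal
Free-air correction = 0.3086 × 2785.0 = 859.45 mGal
Free-air anomaly = 980376.697 − 981153.22 + (859.45) = 82.927 mGal
Bouguer slab correction = 0.04193 × 2.30 × 2785.0 = 268.58 mGal
Simple Bouguer anomaly = 82.927 − (268.58) = -185.653 mGal
Complete Bouguer anomaly = -185.653 + 5.55 = -180.103 mGal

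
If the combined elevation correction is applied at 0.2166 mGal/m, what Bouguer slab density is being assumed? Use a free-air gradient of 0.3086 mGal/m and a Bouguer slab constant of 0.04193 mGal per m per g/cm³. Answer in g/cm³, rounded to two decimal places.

2.19

0.2166 = 0.3086 − 0.04193 × ρ
ρ = (0.3086 − 0.2166) / 0.04193 = 2.19 g/cm³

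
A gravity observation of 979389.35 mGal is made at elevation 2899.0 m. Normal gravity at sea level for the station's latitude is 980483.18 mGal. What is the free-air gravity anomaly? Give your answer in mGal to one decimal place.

Free-air correction = 0.3086 × 2899.0 = 894.63 mGal
Free-air anomaly = 979389.35 − 980483.18 + (894.63) = -199.20 mGal

-199.2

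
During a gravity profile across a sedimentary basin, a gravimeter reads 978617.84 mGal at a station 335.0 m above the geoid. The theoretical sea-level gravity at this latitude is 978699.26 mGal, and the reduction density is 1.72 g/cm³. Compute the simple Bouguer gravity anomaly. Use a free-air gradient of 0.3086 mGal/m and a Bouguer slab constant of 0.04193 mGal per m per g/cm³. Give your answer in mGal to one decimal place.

-2.2

Free-air correction = 0.3086 × 335.0 = 103.38 mGal
Free-air anomaly = 978617.84 − 978699.26 + (103.38) = 21.96 mGal
Bouguer slab correction = 0.04193 × 1.72 × 335.0 = 24.16 mGal
Simple Bouguer anomaly = 21.96 − (24.16) = -2.20 mGal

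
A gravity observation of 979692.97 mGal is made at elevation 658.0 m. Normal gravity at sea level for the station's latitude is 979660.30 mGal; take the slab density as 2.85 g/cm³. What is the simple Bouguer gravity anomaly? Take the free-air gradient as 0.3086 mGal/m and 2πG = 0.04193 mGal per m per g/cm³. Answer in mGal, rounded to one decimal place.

157.1

Free-air correction = 0.3086 × 658.0 = 203.06 mGal
Free-air anomaly = 979692.97 − 979660.30 + (203.06) = 235.73 mGal
Bouguer slab correction = 0.04193 × 2.85 × 658.0 = 78.63 mGal
Simple Bouguer anomaly = 235.73 − (78.63) = 157.10 mGal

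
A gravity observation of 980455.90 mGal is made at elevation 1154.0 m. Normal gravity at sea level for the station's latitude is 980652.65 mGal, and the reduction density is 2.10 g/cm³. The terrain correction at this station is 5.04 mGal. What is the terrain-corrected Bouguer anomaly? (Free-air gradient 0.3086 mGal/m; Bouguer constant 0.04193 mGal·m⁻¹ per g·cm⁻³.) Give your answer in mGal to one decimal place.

Free-air correction = 0.3086 × 1154.0 = 356.12 mGal
Free-air anomaly = 980455.90 − 980652.65 + (356.12) = 159.37 mGal
Bouguer slab correction = 0.04193 × 2.10 × 1154.0 = 101.61 mGal
Simple Bouguer anomaly = 159.37 − (101.61) = 57.76 mGal
Complete Bouguer anomaly = 57.76 + 5.04 = 62.80 mGal

62.8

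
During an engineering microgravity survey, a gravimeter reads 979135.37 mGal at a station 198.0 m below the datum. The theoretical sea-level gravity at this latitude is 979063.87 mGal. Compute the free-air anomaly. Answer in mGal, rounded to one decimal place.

10.4

Free-air correction = 0.3086 × -198.0 = -61.10 mGal
Free-air anomaly = 979135.37 − 979063.87 + (-61.10) = 10.40 mGal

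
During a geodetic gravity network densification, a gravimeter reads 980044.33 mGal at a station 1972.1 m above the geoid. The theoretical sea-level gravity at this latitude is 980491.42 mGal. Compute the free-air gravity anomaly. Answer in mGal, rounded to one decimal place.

161.5

Free-air correction = 0.3086 × 1972.1 = 608.59 mGal
Free-air anomaly = 980044.33 − 980491.42 + (608.59) = 161.50 mGal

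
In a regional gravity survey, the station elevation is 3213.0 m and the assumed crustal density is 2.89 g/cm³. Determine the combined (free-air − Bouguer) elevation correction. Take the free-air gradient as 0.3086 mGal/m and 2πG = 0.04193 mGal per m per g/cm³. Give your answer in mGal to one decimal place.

Combined gradient = 0.3086 − 0.04193 × 2.89 = 0.1874223 mGal/m
Combined elevation correction = 0.1874223 × 3213.0 = 602.2 mGal

602.2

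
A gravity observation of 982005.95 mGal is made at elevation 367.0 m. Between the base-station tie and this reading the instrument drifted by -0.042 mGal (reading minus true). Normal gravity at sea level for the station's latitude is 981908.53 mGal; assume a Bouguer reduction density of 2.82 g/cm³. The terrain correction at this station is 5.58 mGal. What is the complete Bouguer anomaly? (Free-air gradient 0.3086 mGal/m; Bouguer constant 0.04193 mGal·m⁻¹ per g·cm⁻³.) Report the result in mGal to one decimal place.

Drift-corrected reading = 982005.95 − (-0.042) = 982005.992 mGal
Free-air correction = 0.3086 × 367.0 = 113.26 mGal
Free-air anomaly = 982005.992 − 981908.53 + (113.26) = 210.722 mGal
Bouguer slab correction = 0.04193 × 2.82 × 367.0 = 43.40 mGal
Simple Bouguer anomaly = 210.722 − (43.40) = 167.322 mGal
Complete Bouguer anomaly = 167.322 + 5.58 = 172.902 mGal

172.9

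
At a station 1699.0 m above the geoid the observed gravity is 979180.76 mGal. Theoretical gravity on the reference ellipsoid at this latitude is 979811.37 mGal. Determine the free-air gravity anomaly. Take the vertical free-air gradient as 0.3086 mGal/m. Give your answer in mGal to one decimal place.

Free-air correction = 0.3086 × 1699.0 = 524.31 mGal
Free-air anomaly = 979180.76 − 979811.37 + (524.31) = -106.30 mGal

-106.3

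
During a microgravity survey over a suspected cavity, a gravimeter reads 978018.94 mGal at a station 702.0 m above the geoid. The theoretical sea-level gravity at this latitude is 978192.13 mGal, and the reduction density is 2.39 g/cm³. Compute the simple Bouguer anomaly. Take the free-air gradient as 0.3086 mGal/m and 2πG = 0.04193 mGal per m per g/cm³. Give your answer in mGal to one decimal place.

Free-air correction = 0.3086 × 702.0 = 216.64 mGal
Free-air anomaly = 978018.94 − 978192.13 + (216.64) = 43.45 mGal
Bouguer slab correction = 0.04193 × 2.39 × 702.0 = 70.35 mGal
Simple Bouguer anomaly = 43.45 − (70.35) = -26.90 mGal

-26.9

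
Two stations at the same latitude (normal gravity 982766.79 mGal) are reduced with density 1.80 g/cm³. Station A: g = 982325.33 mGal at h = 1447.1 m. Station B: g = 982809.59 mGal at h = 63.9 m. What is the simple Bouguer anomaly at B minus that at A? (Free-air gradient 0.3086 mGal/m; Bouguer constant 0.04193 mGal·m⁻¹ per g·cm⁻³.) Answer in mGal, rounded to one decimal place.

161.8

Δg_SB(A) = 982325.33 − 982766.79 + 0.3086×1447.1 − 0.04193×1.80×1447.1 = -104.10 mGal
Δg_SB(B) = 982809.59 − 982766.79 + 0.3086×63.9 − 0.04193×1.80×63.9 = 57.70 mGal
Difference = 57.70 − (-104.10) = 161.80 mGal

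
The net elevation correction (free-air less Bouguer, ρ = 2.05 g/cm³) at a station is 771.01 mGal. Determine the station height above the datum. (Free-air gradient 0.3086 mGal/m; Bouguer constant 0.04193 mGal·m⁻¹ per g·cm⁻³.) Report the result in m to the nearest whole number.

Combined gradient = 0.3086 − 0.04193 × 2.05 = 0.2226435 mGal/m
h = 771.01 / 0.2226435 = 3462.98 m

3463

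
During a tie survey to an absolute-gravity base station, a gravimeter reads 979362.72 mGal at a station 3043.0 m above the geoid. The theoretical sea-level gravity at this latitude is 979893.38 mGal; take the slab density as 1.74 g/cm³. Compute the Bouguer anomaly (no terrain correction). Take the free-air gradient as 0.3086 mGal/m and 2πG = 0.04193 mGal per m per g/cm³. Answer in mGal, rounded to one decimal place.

Free-air correction = 0.3086 × 3043.0 = 939.07 mGal
Free-air anomaly = 979362.72 − 979893.38 + (939.07) = 408.41 mGal
Bouguer slab correction = 0.04193 × 1.74 × 3043.0 = 222.01 mGal
Simple Bouguer anomaly = 408.41 − (222.01) = 186.40 mGal

186.4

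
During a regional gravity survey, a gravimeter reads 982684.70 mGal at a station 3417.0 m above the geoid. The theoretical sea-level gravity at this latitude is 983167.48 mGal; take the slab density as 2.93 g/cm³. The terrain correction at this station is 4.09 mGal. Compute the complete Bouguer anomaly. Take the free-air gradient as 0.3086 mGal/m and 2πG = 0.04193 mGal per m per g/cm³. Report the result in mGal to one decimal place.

Free-air correction = 0.3086 × 3417.0 = 1054.49 mGal
Free-air anomaly = 982684.70 − 983167.48 + (1054.49) = 571.71 mGal
Bouguer slab correction = 0.04193 × 2.93 × 3417.0 = 419.80 mGal
Simple Bouguer anomaly = 571.71 − (419.80) = 151.91 mGal
Complete Bouguer anomaly = 151.91 + 4.09 = 156.00 mGal

156.0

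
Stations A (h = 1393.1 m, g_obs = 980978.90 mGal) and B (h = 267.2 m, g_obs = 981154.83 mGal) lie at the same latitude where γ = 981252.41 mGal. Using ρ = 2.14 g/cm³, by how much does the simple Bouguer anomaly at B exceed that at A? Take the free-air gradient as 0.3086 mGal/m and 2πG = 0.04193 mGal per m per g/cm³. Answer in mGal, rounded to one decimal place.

-70.5

Δg_SB(A) = 980978.90 − 981252.41 + 0.3086×1393.1 − 0.04193×2.14×1393.1 = 31.40 mGal
Δg_SB(B) = 981154.83 − 981252.41 + 0.3086×267.2 − 0.04193×2.14×267.2 = -39.10 mGal
Difference = -39.10 − (31.40) = -70.50 mGal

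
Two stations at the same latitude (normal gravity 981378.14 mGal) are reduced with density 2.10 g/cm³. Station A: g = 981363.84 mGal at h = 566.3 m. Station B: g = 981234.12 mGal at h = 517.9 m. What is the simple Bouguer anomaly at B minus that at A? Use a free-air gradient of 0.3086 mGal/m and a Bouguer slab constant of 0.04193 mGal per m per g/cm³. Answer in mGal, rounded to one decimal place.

-140.4

Δg_SB(A) = 981363.84 − 981378.14 + 0.3086×566.3 − 0.04193×2.10×566.3 = 110.60 mGal
Δg_SB(B) = 981234.12 − 981378.14 + 0.3086×517.9 − 0.04193×2.10×517.9 = -29.80 mGal
Difference = -29.80 − (110.60) = -140.40 mGal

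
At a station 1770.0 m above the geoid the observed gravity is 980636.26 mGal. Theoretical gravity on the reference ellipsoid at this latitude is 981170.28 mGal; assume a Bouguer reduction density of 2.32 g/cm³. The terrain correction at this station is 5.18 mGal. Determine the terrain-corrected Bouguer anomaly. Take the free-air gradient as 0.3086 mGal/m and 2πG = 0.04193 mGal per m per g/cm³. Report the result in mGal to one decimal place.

Free-air correction = 0.3086 × 1770.0 = 546.22 mGal
Free-air anomaly = 980636.26 − 981170.28 + (546.22) = 12.20 mGal
Bouguer slab correction = 0.04193 × 2.32 × 1770.0 = 172.18 mGal
Simple Bouguer anomaly = 12.20 − (172.18) = -159.98 mGal
Complete Bouguer anomaly = -159.98 + 5.18 = -154.80 mGal

-154.8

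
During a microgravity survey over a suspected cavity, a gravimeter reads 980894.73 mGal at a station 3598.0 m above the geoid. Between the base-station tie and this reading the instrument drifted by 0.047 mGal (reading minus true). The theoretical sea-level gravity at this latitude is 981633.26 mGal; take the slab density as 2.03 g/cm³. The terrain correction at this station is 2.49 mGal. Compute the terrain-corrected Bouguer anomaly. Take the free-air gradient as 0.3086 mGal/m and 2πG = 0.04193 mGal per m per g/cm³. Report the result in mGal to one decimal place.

Drift-corrected reading = 980894.73 − (0.047) = 980894.683 mGal
Free-air correction = 0.3086 × 3598.0 = 1110.34 mGal
Free-air anomaly = 980894.683 − 981633.26 + (1110.34) = 371.763 mGal
Bouguer slab correction = 0.04193 × 2.03 × 3598.0 = 306.25 mGal
Simple Bouguer anomaly = 371.763 − (306.25) = 65.513 mGal
Complete Bouguer anomaly = 65.513 + 2.49 = 68.003 mGal

68.0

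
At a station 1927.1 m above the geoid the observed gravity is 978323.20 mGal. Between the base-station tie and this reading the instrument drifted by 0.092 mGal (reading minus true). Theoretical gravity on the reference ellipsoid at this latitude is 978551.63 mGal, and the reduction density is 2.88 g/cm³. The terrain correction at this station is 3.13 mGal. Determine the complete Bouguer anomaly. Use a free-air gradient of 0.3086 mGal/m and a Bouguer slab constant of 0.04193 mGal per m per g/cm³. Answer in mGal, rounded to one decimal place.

Drift-corrected reading = 978323.20 − (0.092) = 978323.108 mGal
Free-air correction = 0.3086 × 1927.1 = 594.70 mGal
Free-air anomaly = 978323.108 − 978551.63 + (594.70) = 366.178 mGal
Bouguer slab correction = 0.04193 × 2.88 × 1927.1 = 232.71 mGal
Simple Bouguer anomaly = 366.178 − (232.71) = 133.468 mGal
Complete Bouguer anomaly = 133.468 + 3.13 = 136.598 mGal

136.6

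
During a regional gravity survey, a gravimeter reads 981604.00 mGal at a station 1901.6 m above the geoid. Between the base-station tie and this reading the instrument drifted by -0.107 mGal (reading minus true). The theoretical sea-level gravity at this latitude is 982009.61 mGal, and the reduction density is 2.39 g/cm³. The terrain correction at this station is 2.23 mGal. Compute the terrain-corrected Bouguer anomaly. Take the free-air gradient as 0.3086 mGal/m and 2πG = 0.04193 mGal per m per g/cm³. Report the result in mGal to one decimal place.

Drift-corrected reading = 981604.00 − (-0.107) = 981604.107 mGal
Free-air correction = 0.3086 × 1901.6 = 586.83 mGal
Free-air anomaly = 981604.107 − 982009.61 + (586.83) = 181.327 mGal
Bouguer slab correction = 0.04193 × 2.39 × 1901.6 = 190.56 mGal
Simple Bouguer anomaly = 181.327 − (190.56) = -9.233 mGal
Complete Bouguer anomaly = -9.233 + 2.23 = -7.003 mGal

-7.0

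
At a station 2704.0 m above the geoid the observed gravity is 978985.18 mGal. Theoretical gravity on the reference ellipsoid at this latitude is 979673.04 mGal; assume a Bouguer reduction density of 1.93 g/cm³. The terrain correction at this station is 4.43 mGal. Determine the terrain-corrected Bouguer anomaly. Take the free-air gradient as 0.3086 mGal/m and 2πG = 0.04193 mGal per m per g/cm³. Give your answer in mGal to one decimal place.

-67.8

Free-air correction = 0.3086 × 2704.0 = 834.45 mGal
Free-air anomaly = 978985.18 − 979673.04 + (834.45) = 146.59 mGal
Bouguer slab correction = 0.04193 × 1.93 × 2704.0 = 218.82 mGal
Simple Bouguer anomaly = 146.59 − (218.82) = -72.23 mGal
Complete Bouguer anomaly = -72.23 + 4.43 = -67.80 mGal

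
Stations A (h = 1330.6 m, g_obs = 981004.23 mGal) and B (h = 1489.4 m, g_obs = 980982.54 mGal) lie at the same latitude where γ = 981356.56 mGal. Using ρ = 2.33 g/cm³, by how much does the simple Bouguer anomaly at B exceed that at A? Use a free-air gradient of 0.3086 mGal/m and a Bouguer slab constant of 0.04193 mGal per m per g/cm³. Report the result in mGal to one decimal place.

11.8

Δg_SB(A) = 981004.23 − 981356.56 + 0.3086×1330.6 − 0.04193×2.33×1330.6 = -71.70 mGal
Δg_SB(B) = 980982.54 − 981356.56 + 0.3086×1489.4 − 0.04193×2.33×1489.4 = -59.90 mGal
Difference = -59.90 − (-71.70) = 11.80 mGal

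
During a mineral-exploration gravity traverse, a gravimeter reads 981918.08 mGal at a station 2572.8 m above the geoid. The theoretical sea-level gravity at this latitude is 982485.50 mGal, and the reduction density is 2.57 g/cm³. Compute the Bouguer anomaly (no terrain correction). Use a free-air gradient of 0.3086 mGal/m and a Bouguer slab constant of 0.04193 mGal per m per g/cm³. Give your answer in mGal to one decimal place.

-50.7

Free-air correction = 0.3086 × 2572.8 = 793.97 mGal
Free-air anomaly = 981918.08 − 982485.50 + (793.97) = 226.55 mGal
Bouguer slab correction = 0.04193 × 2.57 × 2572.8 = 277.25 mGal
Simple Bouguer anomaly = 226.55 − (277.25) = -50.70 mGal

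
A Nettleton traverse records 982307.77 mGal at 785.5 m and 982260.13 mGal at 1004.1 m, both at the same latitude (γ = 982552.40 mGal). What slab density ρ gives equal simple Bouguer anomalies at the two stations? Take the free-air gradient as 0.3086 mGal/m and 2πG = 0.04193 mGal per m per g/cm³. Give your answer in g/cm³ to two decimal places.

Δg_obs = 982260.13 − 982307.77 = -47.64 mGal over Δh = 1004.1 − 785.5 = 218.6 m
Equal Bouguer anomalies ⇒ Δg_obs + (0.3086 − 0.04193ρ)·Δh = 0
0.3086 − 0.04193ρ = −Δg_obs/Δh = 0.21793
ρ = (0.3086 − 0.21793) / 0.04193 = 2.16 g/cm³

2.16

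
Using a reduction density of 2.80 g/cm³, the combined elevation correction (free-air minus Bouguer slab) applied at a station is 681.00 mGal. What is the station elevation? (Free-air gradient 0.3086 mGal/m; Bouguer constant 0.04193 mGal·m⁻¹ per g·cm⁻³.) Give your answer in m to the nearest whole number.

3562

Combined gradient = 0.3086 − 0.04193 × 2.80 = 0.1911960 mGal/m
h = 681.00 / 0.1911960 = 3561.79 m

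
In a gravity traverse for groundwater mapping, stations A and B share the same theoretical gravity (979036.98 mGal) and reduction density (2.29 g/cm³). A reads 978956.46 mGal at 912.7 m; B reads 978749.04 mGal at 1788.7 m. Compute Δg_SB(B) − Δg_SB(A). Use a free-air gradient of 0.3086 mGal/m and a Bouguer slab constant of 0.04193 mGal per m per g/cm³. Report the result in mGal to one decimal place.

-21.2

Δg_SB(A) = 978956.46 − 979036.98 + 0.3086×912.7 − 0.04193×2.29×912.7 = 113.50 mGal
Δg_SB(B) = 978749.04 − 979036.98 + 0.3086×1788.7 − 0.04193×2.29×1788.7 = 92.30 mGal
Difference = 92.30 − (113.50) = -21.20 mGal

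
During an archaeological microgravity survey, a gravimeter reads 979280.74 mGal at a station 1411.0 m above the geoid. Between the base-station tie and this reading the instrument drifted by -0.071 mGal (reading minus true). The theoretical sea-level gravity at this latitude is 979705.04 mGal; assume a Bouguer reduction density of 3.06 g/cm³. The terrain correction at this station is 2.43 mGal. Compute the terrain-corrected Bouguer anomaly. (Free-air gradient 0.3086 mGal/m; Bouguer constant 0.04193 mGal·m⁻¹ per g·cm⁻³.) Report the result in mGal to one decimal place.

-167.4

Drift-corrected reading = 979280.74 − (-0.071) = 979280.811 mGal
Free-air correction = 0.3086 × 1411.0 = 435.43 mGal
Free-air anomaly = 979280.811 − 979705.04 + (435.43) = 11.201 mGal
Bouguer slab correction = 0.04193 × 3.06 × 1411.0 = 181.04 mGal
Simple Bouguer anomaly = 11.201 − (181.04) = -169.839 mGal
Complete Bouguer anomaly = -169.839 + 2.43 = -167.409 mGal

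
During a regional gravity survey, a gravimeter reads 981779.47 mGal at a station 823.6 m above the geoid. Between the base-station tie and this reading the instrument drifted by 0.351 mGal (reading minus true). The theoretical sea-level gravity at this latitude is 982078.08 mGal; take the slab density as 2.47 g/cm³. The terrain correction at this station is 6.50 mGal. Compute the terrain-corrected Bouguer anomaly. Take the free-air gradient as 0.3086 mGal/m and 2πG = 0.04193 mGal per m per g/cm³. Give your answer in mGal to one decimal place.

-123.6

Drift-corrected reading = 981779.47 − (0.351) = 981779.119 mGal
Free-air correction = 0.3086 × 823.6 = 254.16 mGal
Free-air anomaly = 981779.119 − 982078.08 + (254.16) = -44.801 mGal
Bouguer slab correction = 0.04193 × 2.47 × 823.6 = 85.30 mGal
Simple Bouguer anomaly = -44.801 − (85.30) = -130.101 mGal
Complete Bouguer anomaly = -130.101 + 6.50 = -123.601 mGal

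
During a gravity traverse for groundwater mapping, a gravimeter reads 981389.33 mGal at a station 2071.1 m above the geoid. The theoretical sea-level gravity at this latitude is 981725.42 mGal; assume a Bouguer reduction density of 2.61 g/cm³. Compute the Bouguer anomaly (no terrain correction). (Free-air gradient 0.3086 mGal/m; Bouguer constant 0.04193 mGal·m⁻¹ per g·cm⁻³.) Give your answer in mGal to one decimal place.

76.4

Free-air correction = 0.3086 × 2071.1 = 639.14 mGal
Free-air anomaly = 981389.33 − 981725.42 + (639.14) = 303.05 mGal
Bouguer slab correction = 0.04193 × 2.61 × 2071.1 = 226.66 mGal
Simple Bouguer anomaly = 303.05 − (226.66) = 76.39 mGal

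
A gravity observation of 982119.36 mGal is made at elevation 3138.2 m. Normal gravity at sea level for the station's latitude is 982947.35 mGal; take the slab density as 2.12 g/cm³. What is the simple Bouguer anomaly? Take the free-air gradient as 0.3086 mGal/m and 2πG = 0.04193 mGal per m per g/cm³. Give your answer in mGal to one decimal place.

-138.5

Free-air correction = 0.3086 × 3138.2 = 968.45 mGal
Free-air anomaly = 982119.36 − 982947.35 + (968.45) = 140.46 mGal
Bouguer slab correction = 0.04193 × 2.12 × 3138.2 = 278.96 mGal
Simple Bouguer anomaly = 140.46 − (278.96) = -138.50 mGal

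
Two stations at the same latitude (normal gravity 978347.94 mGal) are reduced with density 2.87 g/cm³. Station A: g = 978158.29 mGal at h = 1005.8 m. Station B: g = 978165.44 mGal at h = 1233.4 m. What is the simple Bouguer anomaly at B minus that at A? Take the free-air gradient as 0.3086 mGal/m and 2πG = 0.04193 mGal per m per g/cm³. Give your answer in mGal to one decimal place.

50.0

Δg_SB(A) = 978158.29 − 978347.94 + 0.3086×1005.8 − 0.04193×2.87×1005.8 = -0.30 mGal
Δg_SB(B) = 978165.44 − 978347.94 + 0.3086×1233.4 − 0.04193×2.87×1233.4 = 49.70 mGal
Difference = 49.70 − (-0.30) = 50.00 mGal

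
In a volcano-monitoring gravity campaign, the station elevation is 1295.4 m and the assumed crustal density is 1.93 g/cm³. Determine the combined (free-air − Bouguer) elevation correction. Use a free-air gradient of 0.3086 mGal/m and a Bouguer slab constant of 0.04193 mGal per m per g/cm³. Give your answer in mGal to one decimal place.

Combined gradient = 0.3086 − 0.04193 × 1.93 = 0.2276751 mGal/m
Combined elevation correction = 0.2276751 × 1295.4 = 294.9 mGal

294.9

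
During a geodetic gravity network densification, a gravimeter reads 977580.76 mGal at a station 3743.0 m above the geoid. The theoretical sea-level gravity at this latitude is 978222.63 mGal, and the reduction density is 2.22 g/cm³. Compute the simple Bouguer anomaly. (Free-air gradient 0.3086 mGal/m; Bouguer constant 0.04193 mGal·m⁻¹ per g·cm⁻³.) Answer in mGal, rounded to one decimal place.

Free-air correction = 0.3086 × 3743.0 = 1155.09 mGal
Free-air anomaly = 977580.76 − 978222.63 + (1155.09) = 513.22 mGal
Bouguer slab correction = 0.04193 × 2.22 × 3743.0 = 348.42 mGal
Simple Bouguer anomaly = 513.22 − (348.42) = 164.80 mGal

164.8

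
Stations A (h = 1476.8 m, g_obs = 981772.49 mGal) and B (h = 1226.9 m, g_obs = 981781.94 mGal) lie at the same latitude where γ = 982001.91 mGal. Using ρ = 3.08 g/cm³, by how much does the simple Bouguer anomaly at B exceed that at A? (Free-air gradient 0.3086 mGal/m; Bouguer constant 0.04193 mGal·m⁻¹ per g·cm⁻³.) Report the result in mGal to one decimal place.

Δg_SB(A) = 981772.49 − 982001.91 + 0.3086×1476.8 − 0.04193×3.08×1476.8 = 35.60 mGal
Δg_SB(B) = 981781.94 − 982001.91 + 0.3086×1226.9 − 0.04193×3.08×1226.9 = 0.20 mGal
Difference = 0.20 − (35.60) = -35.40 mGal

-35.4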